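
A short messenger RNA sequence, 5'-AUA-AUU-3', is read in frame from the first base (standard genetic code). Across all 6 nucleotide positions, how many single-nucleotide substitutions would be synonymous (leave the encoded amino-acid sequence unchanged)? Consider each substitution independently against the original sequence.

Codon 1 (AUA, Ile): 2 synonymous substitutions.
Codon 2 (AUU, Ile): 2 synonymous substitutions.
Total: 2 + 2 = 4.

4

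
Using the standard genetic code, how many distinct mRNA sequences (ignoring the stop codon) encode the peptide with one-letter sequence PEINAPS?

4608

Pro: 4 codons.
Glu: 2 codons.
Ile: 3 codons.
Asn: 2 codons.
Ala: 4 codons.
Pro: 4 codons.
Ser: 6 codons.
4 × 2 × 3 × 2 × 4 × 4 × 6 = 4608.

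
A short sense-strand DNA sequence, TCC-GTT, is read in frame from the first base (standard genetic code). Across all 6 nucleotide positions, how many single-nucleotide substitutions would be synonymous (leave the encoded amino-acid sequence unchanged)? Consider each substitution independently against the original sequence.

Codon 1 (TCC, Ser): 3 synonymous substitutions.
Codon 2 (GTT, Val): 3 synonymous substitutions.
Total: 3 + 3 = 6.

6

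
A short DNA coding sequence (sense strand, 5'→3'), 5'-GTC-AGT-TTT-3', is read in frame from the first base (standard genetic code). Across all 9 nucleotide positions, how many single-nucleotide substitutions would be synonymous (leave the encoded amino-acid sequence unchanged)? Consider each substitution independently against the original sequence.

Codon 1 (GTC, Val): 3 synonymous substitutions.
Codon 2 (AGT, Ser): 1 synonymous substitution.
Codon 3 (TTT, Phe): 1 synonymous substitution.
Total: 3 + 1 + 1 = 5.

5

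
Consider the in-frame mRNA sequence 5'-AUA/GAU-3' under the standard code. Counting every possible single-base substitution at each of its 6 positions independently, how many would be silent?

3

Codon 1 (AUA, Ile): 2 synonymous substitutions.
Codon 2 (GAU, Asp): 1 synonymous substitution.
Total: 2 + 1 = 3.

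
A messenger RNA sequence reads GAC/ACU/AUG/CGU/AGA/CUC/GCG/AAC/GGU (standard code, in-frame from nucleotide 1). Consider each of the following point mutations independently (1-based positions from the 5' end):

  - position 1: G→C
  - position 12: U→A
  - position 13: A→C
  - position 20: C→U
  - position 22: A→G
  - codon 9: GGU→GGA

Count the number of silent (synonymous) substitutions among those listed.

3

Codon 1: GAC (Asp) → CAC (His) — missense.
Codon 4: CGU (Arg) → CGA (Arg) — synonymous.
Codon 5: AGA (Arg) → CGA (Arg) — synonymous.
Codon 7: GCG (Ala) → GUG (Val) — missense.
Codon 8: AAC (Asn) → GAC (Asp) — missense.
Codon 9: GGU (Gly) → GGA (Gly) — synonymous.
Synonymous: 3 of 6.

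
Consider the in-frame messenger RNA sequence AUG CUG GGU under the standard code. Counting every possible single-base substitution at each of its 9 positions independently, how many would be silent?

7

Codon 1 (AUG, Met): 0 synonymous substitutions.
Codon 2 (CUG, Leu): 4 synonymous substitutions.
Codon 3 (GGU, Gly): 3 synonymous substitutions.
Total: 0 + 4 + 3 = 7.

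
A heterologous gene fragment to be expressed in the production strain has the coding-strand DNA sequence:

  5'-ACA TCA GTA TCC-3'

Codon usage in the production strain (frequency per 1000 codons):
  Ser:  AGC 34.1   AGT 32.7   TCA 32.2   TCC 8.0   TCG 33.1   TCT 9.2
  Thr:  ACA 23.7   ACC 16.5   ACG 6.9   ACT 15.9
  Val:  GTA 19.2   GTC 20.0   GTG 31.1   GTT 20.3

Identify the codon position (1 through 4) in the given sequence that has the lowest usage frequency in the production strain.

4

Codon 1 ACA (Thr): 23.7 per 1000.
Codon 2 TCA (Ser): 32.2 per 1000.
Codon 3 GTA (Val): 19.2 per 1000.
Codon 4 TCC (Ser): 8.0 per 1000.
Lowest frequency is 8.0 at codon 4.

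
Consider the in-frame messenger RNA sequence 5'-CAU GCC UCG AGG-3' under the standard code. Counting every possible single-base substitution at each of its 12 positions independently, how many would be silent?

Codon 1 (CAU, His): 1 synonymous substitution.
Codon 2 (GCC, Ala): 3 synonymous substitutions.
Codon 3 (UCG, Ser): 3 synonymous substitutions.
Codon 4 (AGG, Arg): 2 synonymous substitutions.
Total: 1 + 3 + 3 + 2 = 9.

9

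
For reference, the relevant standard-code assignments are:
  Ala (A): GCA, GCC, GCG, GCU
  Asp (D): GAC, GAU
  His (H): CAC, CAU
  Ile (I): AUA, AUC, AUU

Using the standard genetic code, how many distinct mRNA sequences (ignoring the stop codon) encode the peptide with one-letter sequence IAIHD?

Ile: 3 codons.
Ala: 4 codons.
Ile: 3 codons.
His: 2 codons.
Asp: 2 codons.
3 × 4 × 3 × 2 × 2 = 144.

144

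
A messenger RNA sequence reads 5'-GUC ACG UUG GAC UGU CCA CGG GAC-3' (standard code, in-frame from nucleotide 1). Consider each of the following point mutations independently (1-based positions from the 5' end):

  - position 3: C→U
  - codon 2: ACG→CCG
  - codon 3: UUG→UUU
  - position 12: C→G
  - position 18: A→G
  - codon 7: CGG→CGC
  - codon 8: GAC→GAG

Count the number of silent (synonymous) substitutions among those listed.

3

Codon 1: GUC (Val) → GUU (Val) — synonymous.
Codon 2: ACG (Thr) → CCG (Pro) — missense.
Codon 3: UUG (Leu) → UUU (Phe) — missense.
Codon 4: GAC (Asp) → GAG (Glu) — missense.
Codon 6: CCA (Pro) → CCG (Pro) — synonymous.
Codon 7: CGG (Arg) → CGC (Arg) — synonymous.
Codon 8: GAC (Asp) → GAG (Glu) — missense.
Synonymous: 3 of 7.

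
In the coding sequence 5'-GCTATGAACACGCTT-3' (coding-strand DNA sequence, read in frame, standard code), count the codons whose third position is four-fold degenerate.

Codon 1 GCT (Ala): third position 4-fold.
Codon 2 ATG (Met): third position 1-fold.
Codon 3 AAC (Asn): third position 2-fold.
Codon 4 ACG (Thr): third position 4-fold.
Codon 5 CTT (Leu): third position 4-fold.
Four-fold degenerate third positions: 3.

3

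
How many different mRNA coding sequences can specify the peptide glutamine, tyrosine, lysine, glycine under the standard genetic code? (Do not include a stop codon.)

Gln: 2 codons.
Tyr: 2 codons.
Lys: 2 codons.
Gly: 4 codons.
2 × 2 × 2 × 4 = 32.

32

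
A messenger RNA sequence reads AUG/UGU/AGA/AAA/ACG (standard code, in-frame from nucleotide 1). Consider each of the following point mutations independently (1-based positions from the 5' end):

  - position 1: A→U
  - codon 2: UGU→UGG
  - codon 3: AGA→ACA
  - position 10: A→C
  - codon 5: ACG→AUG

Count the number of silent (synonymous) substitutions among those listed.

Codon 1: AUG (Met) → UUG (Leu) — missense.
Codon 2: UGU (Cys) → UGG (Trp) — missense.
Codon 3: AGA (Arg) → ACA (Thr) — missense.
Codon 4: AAA (Lys) → CAA (Gln) — missense.
Codon 5: ACG (Thr) → AUG (Met) — missense.
Synonymous: 0 of 5.

0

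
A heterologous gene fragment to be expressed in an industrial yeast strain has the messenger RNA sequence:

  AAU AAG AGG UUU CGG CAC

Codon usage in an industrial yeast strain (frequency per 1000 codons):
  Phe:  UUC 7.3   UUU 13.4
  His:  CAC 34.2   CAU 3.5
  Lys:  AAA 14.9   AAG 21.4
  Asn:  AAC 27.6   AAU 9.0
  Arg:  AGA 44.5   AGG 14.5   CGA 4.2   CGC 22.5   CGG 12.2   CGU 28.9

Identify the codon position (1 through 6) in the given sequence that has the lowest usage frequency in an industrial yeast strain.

Codon 1 AAU (Asn): 9.0 per 1000.
Codon 2 AAG (Lys): 21.4 per 1000.
Codon 3 AGG (Arg): 14.5 per 1000.
Codon 4 UUU (Phe): 13.4 per 1000.
Codon 5 CGG (Arg): 12.2 per 1000.
Codon 6 CAC (His): 34.2 per 1000.
Lowest frequency is 9.0 at codon 1.

1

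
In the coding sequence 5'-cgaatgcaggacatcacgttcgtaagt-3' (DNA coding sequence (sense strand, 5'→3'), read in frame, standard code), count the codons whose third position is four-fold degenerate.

Codon 1 CGA (Arg): third position 4-fold.
Codon 2 ATG (Met): third position 1-fold.
Codon 3 CAG (Gln): third position 2-fold.
Codon 4 GAC (Asp): third position 2-fold.
Codon 5 ATC (Ile): third position 3-fold.
Codon 6 ACG (Thr): third position 4-fold.
Codon 7 TTC (Phe): third position 2-fold.
Codon 8 GTA (Val): third position 4-fold.
Codon 9 AGT (Ser): third position 2-fold.
Four-fold degenerate third positions: 3.

3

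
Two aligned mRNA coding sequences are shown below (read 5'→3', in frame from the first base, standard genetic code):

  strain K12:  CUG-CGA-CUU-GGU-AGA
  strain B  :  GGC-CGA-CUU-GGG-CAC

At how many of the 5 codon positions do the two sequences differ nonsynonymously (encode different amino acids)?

Codon 1: CUG Leu / GGC Gly — nonsynonymous.
Codon 2: CGA Arg / CGA Arg — identical.
Codon 3: CUU Leu / CUU Leu — identical.
Codon 4: GGU Gly / GGG Gly — synonymous.
Codon 5: AGA Arg / CAC His — nonsynonymous.
Nonsynonymous differences: 2.

2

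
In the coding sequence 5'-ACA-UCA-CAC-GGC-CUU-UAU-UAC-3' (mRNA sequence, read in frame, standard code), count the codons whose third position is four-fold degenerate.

4

Codon 1 ACA (Thr): third position 4-fold.
Codon 2 UCA (Ser): third position 4-fold.
Codon 3 CAC (His): third position 2-fold.
Codon 4 GGC (Gly): third position 4-fold.
Codon 5 CUU (Leu): third position 4-fold.
Codon 6 UAU (Tyr): third position 2-fold.
Codon 7 UAC (Tyr): third position 2-fold.
Four-fold degenerate third positions: 4.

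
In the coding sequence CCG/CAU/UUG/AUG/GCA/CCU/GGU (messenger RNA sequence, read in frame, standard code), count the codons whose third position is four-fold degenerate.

4

Codon 1 CCG (Pro): third position 4-fold.
Codon 2 CAU (His): third position 2-fold.
Codon 3 UUG (Leu): third position 2-fold.
Codon 4 AUG (Met): third position 1-fold.
Codon 5 GCA (Ala): third position 4-fold.
Codon 6 CCU (Pro): third position 4-fold.
Codon 7 GGU (Gly): third position 4-fold.
Four-fold degenerate third positions: 4.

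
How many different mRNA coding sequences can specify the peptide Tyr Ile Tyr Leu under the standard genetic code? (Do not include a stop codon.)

72

Tyr: 2 codons.
Ile: 3 codons.
Tyr: 2 codons.
Leu: 6 codons.
2 × 3 × 2 × 6 = 72.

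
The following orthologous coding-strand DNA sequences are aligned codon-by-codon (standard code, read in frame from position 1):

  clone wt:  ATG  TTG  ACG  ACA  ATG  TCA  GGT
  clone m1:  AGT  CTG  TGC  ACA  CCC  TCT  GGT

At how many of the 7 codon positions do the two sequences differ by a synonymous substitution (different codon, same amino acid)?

2

Codon 1: ATG Met / AGT Ser — nonsynonymous.
Codon 2: TTG Leu / CTG Leu — synonymous.
Codon 3: ACG Thr / TGC Cys — nonsynonymous.
Codon 4: ACA Thr / ACA Thr — identical.
Codon 5: ATG Met / CCC Pro — nonsynonymous.
Codon 6: TCA Ser / TCT Ser — synonymous.
Codon 7: GGT Gly / GGT Gly — identical.
Synonymous differences: 2.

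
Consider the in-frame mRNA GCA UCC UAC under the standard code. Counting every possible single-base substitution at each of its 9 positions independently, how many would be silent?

7

Codon 1 (GCA, Ala): 3 synonymous substitutions.
Codon 2 (UCC, Ser): 3 synonymous substitutions.
Codon 3 (UAC, Tyr): 1 synonymous substitution.
Total: 3 + 3 + 1 = 7.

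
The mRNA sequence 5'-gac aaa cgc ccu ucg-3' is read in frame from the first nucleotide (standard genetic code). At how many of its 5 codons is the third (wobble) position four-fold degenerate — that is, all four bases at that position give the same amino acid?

3

Codon 1 GAC (Asp): third position 2-fold.
Codon 2 AAA (Lys): third position 2-fold.
Codon 3 CGC (Arg): third position 4-fold.
Codon 4 CCU (Pro): third position 4-fold.
Codon 5 UCG (Ser): third position 4-fold.
Four-fold degenerate third positions: 3.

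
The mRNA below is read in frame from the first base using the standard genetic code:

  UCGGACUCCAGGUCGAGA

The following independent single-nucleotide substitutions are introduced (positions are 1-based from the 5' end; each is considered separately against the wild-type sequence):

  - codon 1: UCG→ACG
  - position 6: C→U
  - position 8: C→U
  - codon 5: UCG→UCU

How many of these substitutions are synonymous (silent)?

Codon 1: UCG (Ser) → ACG (Thr) — missense.
Codon 2: GAC (Asp) → GAU (Asp) — synonymous.
Codon 3: UCC (Ser) → UUC (Phe) — missense.
Codon 5: UCG (Ser) → UCU (Ser) — synonymous.
Synonymous: 2 of 4.

2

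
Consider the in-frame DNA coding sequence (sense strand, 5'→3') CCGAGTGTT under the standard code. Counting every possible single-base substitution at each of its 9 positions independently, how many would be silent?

7

Codon 1 (CCG, Pro): 3 synonymous substitutions.
Codon 2 (AGT, Ser): 1 synonymous substitution.
Codon 3 (GTT, Val): 3 synonymous substitutions.
Total: 3 + 1 + 3 = 7.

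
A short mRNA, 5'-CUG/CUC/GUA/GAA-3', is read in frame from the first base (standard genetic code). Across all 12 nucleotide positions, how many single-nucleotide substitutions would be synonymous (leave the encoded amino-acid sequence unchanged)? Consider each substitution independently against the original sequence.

11

Codon 1 (CUG, Leu): 4 synonymous substitutions.
Codon 2 (CUC, Leu): 3 synonymous substitutions.
Codon 3 (GUA, Val): 3 synonymous substitutions.
Codon 4 (GAA, Glu): 1 synonymous substitution.
Total: 4 + 3 + 3 + 1 = 11.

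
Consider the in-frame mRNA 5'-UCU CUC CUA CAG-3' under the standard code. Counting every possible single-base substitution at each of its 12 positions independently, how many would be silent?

11

Codon 1 (UCU, Ser): 3 synonymous substitutions.
Codon 2 (CUC, Leu): 3 synonymous substitutions.
Codon 3 (CUA, Leu): 4 synonymous substitutions.
Codon 4 (CAG, Gln): 1 synonymous substitution.
Total: 3 + 3 + 4 + 1 = 11.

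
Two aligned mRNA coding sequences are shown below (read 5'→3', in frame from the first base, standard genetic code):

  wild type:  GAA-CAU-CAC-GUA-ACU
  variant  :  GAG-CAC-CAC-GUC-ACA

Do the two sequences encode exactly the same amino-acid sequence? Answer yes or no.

Codon 1: GAA Glu / GAG Glu — synonymous.
Codon 2: CAU His / CAC His — synonymous.
Codon 3: CAC His / CAC His — identical.
Codon 4: GUA Val / GUC Val — synonymous.
Codon 5: ACU Thr / ACA Thr — synonymous.
Nonsynonymous differences: 0 → same protein.

yes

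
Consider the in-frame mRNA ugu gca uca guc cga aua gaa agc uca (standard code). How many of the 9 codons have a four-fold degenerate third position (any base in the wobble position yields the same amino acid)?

5

Codon 1 UGU (Cys): third position 2-fold.
Codon 2 GCA (Ala): third position 4-fold.
Codon 3 UCA (Ser): third position 4-fold.
Codon 4 GUC (Val): third position 4-fold.
Codon 5 CGA (Arg): third position 4-fold.
Codon 6 AUA (Ile): third position 3-fold.
Codon 7 GAA (Glu): third position 2-fold.
Codon 8 AGC (Ser): third position 2-fold.
Codon 9 UCA (Ser): third position 4-fold.
Four-fold degenerate third positions: 5.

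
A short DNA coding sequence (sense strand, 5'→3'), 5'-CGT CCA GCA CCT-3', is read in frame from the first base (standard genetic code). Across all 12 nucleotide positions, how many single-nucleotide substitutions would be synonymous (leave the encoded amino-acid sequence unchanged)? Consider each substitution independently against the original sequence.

12

Codon 1 (CGT, Arg): 3 synonymous substitutions.
Codon 2 (CCA, Pro): 3 synonymous substitutions.
Codon 3 (GCA, Ala): 3 synonymous substitutions.
Codon 4 (CCT, Pro): 3 synonymous substitutions.
Total: 3 + 3 + 3 + 3 = 12.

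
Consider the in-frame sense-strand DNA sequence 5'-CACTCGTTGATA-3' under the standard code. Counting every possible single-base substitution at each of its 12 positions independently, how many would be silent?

8

Codon 1 (CAC, His): 1 synonymous substitution.
Codon 2 (TCG, Ser): 3 synonymous substitutions.
Codon 3 (TTG, Leu): 2 synonymous substitutions.
Codon 4 (ATA, Ile): 2 synonymous substitutions.
Total: 1 + 3 + 2 + 2 = 8.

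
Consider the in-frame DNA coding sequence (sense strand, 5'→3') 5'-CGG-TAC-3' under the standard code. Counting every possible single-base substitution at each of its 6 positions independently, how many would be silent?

5

Codon 1 (CGG, Arg): 4 synonymous substitutions.
Codon 2 (TAC, Tyr): 1 synonymous substitution.
Total: 4 + 1 = 5.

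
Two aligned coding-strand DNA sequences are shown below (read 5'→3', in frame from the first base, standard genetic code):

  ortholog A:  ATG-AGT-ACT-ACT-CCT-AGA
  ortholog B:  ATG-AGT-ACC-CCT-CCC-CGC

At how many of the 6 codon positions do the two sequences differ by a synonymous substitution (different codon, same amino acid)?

3

Codon 1: ATG Met / ATG Met — identical.
Codon 2: AGT Ser / AGT Ser — identical.
Codon 3: ACT Thr / ACC Thr — synonymous.
Codon 4: ACT Thr / CCT Pro — nonsynonymous.
Codon 5: CCT Pro / CCC Pro — synonymous.
Codon 6: AGA Arg / CGC Arg — synonymous.
Synonymous differences: 3.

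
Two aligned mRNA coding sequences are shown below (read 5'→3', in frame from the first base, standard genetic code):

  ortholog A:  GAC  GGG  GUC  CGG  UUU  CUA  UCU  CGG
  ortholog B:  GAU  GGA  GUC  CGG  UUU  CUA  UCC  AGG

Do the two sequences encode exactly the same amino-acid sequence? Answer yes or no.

Codon 1: GAC Asp / GAU Asp — synonymous.
Codon 2: GGG Gly / GGA Gly — synonymous.
Codon 3: GUC Val / GUC Val — identical.
Codon 4: CGG Arg / CGG Arg — identical.
Codon 5: UUU Phe / UUU Phe — identical.
Codon 6: CUA Leu / CUA Leu — identical.
Codon 7: UCU Ser / UCC Ser — synonymous.
Codon 8: CGG Arg / AGG Arg — synonymous.
Nonsynonymous differences: 0 → same protein.

yes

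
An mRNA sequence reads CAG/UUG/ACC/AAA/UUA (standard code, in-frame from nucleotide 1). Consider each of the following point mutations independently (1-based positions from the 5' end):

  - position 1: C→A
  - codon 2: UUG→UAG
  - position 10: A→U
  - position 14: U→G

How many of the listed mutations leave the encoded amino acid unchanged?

Codon 1: CAG (Gln) → AAG (Lys) — missense.
Codon 2: UUG (Leu) → UAG (Stop) — nonsense.
Codon 4: AAA (Lys) → UAA (Stop) — nonsense.
Codon 5: UUA (Leu) → UGA (Stop) — nonsense.
Synonymous: 0 of 4.

0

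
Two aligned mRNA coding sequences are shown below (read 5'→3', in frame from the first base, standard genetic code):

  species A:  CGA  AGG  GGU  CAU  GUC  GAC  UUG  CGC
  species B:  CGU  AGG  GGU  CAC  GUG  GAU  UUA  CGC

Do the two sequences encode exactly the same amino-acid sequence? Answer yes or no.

Codon 1: CGA Arg / CGU Arg — synonymous.
Codon 2: AGG Arg / AGG Arg — identical.
Codon 3: GGU Gly / GGU Gly — identical.
Codon 4: CAU His / CAC His — synonymous.
Codon 5: GUC Val / GUG Val — synonymous.
Codon 6: GAC Asp / GAU Asp — synonymous.
Codon 7: UUG Leu / UUA Leu — synonymous.
Codon 8: CGC Arg / CGC Arg — identical.
Nonsynonymous differences: 0 → same protein.

yes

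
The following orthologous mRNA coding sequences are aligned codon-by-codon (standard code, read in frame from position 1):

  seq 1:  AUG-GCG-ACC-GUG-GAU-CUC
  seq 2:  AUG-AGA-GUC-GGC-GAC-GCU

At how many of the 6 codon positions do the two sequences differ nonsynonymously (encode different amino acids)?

4

Codon 1: AUG Met / AUG Met — identical.
Codon 2: GCG Ala / AGA Arg — nonsynonymous.
Codon 3: ACC Thr / GUC Val — nonsynonymous.
Codon 4: GUG Val / GGC Gly — nonsynonymous.
Codon 5: GAU Asp / GAC Asp — synonymous.
Codon 6: CUC Leu / GCU Ala — nonsynonymous.
Nonsynonymous differences: 4.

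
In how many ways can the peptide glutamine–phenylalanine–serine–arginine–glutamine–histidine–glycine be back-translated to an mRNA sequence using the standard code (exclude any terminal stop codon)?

2304

Gln: 2 codons.
Phe: 2 codons.
Ser: 6 codons.
Arg: 6 codons.
Gln: 2 codons.
His: 2 codons.
Gly: 4 codons.
2 × 2 × 6 × 6 × 2 × 2 × 4 = 2304.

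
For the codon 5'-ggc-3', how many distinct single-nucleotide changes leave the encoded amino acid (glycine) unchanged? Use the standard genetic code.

3

Position 1: none → 0 synonymous.
Position 2: none → 0 synonymous.
Position 3: GGU, GGA, GGG → 3 synonymous.
Total: 0 + 0 + 3 = 3.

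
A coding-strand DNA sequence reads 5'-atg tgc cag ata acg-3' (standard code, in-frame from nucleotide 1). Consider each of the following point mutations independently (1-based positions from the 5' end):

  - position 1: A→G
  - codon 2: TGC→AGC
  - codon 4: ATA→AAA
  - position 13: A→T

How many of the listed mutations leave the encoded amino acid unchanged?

0

Codon 1: ATG (Met) → GTG (Val) — missense.
Codon 2: TGC (Cys) → AGC (Ser) — missense.
Codon 4: ATA (Ile) → AAA (Lys) — missense.
Codon 5: ACG (Thr) → TCG (Ser) — missense.
Synonymous: 0 of 4.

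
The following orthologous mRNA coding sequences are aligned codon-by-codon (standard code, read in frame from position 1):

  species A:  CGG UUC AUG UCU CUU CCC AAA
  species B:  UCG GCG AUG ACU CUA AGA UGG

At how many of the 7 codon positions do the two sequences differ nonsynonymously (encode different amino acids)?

5

Codon 1: CGG Arg / UCG Ser — nonsynonymous.
Codon 2: UUC Phe / GCG Ala — nonsynonymous.
Codon 3: AUG Met / AUG Met — identical.
Codon 4: UCU Ser / ACU Thr — nonsynonymous.
Codon 5: CUU Leu / CUA Leu — synonymous.
Codon 6: CCC Pro / AGA Arg — nonsynonymous.
Codon 7: AAA Lys / UGG Trp — nonsynonymous.
Nonsynonymous differences: 5.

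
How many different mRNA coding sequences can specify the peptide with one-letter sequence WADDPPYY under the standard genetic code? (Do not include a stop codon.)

Trp: 1 codon.
Ala: 4 codons.
Asp: 2 codons.
Asp: 2 codons.
Pro: 4 codons.
Pro: 4 codons.
Tyr: 2 codons.
Tyr: 2 codons.
1 × 4 × 2 × 2 × 4 × 4 × 2 × 2 = 1024.

1024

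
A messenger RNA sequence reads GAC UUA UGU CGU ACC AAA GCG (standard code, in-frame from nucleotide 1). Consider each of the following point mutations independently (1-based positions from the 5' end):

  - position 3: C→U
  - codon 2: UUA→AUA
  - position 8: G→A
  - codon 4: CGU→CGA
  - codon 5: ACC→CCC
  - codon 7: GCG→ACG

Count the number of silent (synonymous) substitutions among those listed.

2

Codon 1: GAC (Asp) → GAU (Asp) — synonymous.
Codon 2: UUA (Leu) → AUA (Ile) — missense.
Codon 3: UGU (Cys) → UAU (Tyr) — missense.
Codon 4: CGU (Arg) → CGA (Arg) — synonymous.
Codon 5: ACC (Thr) → CCC (Pro) — missense.
Codon 7: GCG (Ala) → ACG (Thr) — missense.
Synonymous: 2 of 6.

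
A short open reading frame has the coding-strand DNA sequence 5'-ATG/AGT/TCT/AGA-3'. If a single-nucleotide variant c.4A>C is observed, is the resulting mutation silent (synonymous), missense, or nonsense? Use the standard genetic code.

missense

Position 4 falls in codon 2: AGT → Ser.
After the substitution the codon is CGT → Arg.
Ser ≠ Arg, so this is a missense mutation.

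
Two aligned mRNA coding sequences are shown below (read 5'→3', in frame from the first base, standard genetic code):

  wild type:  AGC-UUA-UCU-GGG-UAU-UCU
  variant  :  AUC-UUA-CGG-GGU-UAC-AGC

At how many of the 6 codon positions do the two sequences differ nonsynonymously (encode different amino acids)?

2

Codon 1: AGC Ser / AUC Ile — nonsynonymous.
Codon 2: UUA Leu / UUA Leu — identical.
Codon 3: UCU Ser / CGG Arg — nonsynonymous.
Codon 4: GGG Gly / GGU Gly — synonymous.
Codon 5: UAU Tyr / UAC Tyr — synonymous.
Codon 6: UCU Ser / AGC Ser — synonymous.
Nonsynonymous differences: 2.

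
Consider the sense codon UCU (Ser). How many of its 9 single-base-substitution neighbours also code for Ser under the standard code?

Position 1: none → 0 synonymous.
Position 2: none → 0 synonymous.
Position 3: UCC, UCA, UCG → 3 synonymous.
Total: 0 + 0 + 3 = 3.

3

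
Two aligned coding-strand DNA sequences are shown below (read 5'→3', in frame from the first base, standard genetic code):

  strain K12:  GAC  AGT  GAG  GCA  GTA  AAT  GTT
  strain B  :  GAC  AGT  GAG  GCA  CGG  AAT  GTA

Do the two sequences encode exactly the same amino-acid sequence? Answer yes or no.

Codon 1: GAC Asp / GAC Asp — identical.
Codon 2: AGT Ser / AGT Ser — identical.
Codon 3: GAG Glu / GAG Glu — identical.
Codon 4: GCA Ala / GCA Ala — identical.
Codon 5: GTA Val / CGG Arg — nonsynonymous.
Codon 6: AAT Asn / AAT Asn — identical.
Codon 7: GTT Val / GTA Val — synonymous.
Nonsynonymous differences: 1 → different protein.

no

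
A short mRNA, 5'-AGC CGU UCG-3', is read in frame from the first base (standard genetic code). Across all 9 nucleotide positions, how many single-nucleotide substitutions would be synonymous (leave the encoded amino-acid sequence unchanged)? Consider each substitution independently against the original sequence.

7

Codon 1 (AGC, Ser): 1 synonymous substitution.
Codon 2 (CGU, Arg): 3 synonymous substitutions.
Codon 3 (UCG, Ser): 3 synonymous substitutions.
Total: 1 + 3 + 3 = 7.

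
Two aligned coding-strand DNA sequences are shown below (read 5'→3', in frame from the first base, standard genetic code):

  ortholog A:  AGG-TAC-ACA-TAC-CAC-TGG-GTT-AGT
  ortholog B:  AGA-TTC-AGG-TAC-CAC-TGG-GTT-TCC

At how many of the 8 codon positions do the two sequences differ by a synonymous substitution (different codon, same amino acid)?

Codon 1: AGG Arg / AGA Arg — synonymous.
Codon 2: TAC Tyr / TTC Phe — nonsynonymous.
Codon 3: ACA Thr / AGG Arg — nonsynonymous.
Codon 4: TAC Tyr / TAC Tyr — identical.
Codon 5: CAC His / CAC His — identical.
Codon 6: TGG Trp / TGG Trp — identical.
Codon 7: GTT Val / GTT Val — identical.
Codon 8: AGT Ser / TCC Ser — synonymous.
Synonymous differences: 2.

2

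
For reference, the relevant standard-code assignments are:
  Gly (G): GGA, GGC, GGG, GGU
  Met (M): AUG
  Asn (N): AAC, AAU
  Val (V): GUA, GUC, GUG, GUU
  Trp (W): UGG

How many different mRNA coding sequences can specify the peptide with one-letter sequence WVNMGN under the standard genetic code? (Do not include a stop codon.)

Trp: 1 codon.
Val: 4 codons.
Asn: 2 codons.
Met: 1 codon.
Gly: 4 codons.
Asn: 2 codons.
1 × 4 × 2 × 1 × 4 × 2 = 64.

64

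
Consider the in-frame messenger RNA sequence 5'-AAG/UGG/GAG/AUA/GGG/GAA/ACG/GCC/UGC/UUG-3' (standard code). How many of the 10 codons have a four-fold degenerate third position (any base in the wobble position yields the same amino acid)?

3

Codon 1 AAG (Lys): third position 2-fold.
Codon 2 UGG (Trp): third position 1-fold.
Codon 3 GAG (Glu): third position 2-fold.
Codon 4 AUA (Ile): third position 3-fold.
Codon 5 GGG (Gly): third position 4-fold.
Codon 6 GAA (Glu): third position 2-fold.
Codon 7 ACG (Thr): third position 4-fold.
Codon 8 GCC (Ala): third position 4-fold.
Codon 9 UGC (Cys): third position 2-fold.
Codon 10 UUG (Leu): third position 2-fold.
Four-fold degenerate third positions: 3.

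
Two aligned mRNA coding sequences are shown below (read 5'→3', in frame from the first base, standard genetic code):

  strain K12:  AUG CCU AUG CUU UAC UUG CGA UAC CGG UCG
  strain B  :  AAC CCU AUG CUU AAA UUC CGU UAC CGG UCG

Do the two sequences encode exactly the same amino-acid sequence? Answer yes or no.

no

Codon 1: AUG Met / AAC Asn — nonsynonymous.
Codon 2: CCU Pro / CCU Pro — identical.
Codon 3: AUG Met / AUG Met — identical.
Codon 4: CUU Leu / CUU Leu — identical.
Codon 5: UAC Tyr / AAA Lys — nonsynonymous.
Codon 6: UUG Leu / UUC Phe — nonsynonymous.
Codon 7: CGA Arg / CGU Arg — synonymous.
Codon 8: UAC Tyr / UAC Tyr — identical.
Codon 9: CGG Arg / CGG Arg — identical.
Codon 10: UCG Ser / UCG Ser — identical.
Nonsynonymous differences: 3 → different protein.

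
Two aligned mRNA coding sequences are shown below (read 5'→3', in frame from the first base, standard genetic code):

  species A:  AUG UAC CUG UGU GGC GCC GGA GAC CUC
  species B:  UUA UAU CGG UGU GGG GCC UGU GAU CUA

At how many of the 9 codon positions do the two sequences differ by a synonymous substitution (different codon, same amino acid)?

4

Codon 1: AUG Met / UUA Leu — nonsynonymous.
Codon 2: UAC Tyr / UAU Tyr — synonymous.
Codon 3: CUG Leu / CGG Arg — nonsynonymous.
Codon 4: UGU Cys / UGU Cys — identical.
Codon 5: GGC Gly / GGG Gly — synonymous.
Codon 6: GCC Ala / GCC Ala — identical.
Codon 7: GGA Gly / UGU Cys — nonsynonymous.
Codon 8: GAC Asp / GAU Asp — synonymous.
Codon 9: CUC Leu / CUA Leu — synonymous.
Synonymous differences: 4.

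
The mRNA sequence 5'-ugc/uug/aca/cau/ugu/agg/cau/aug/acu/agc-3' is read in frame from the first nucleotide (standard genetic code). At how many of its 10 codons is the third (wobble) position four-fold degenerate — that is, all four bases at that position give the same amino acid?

2

Codon 1 UGC (Cys): third position 2-fold.
Codon 2 UUG (Leu): third position 2-fold.
Codon 3 ACA (Thr): third position 4-fold.
Codon 4 CAU (His): third position 2-fold.
Codon 5 UGU (Cys): third position 2-fold.
Codon 6 AGG (Arg): third position 2-fold.
Codon 7 CAU (His): third position 2-fold.
Codon 8 AUG (Met): third position 1-fold.
Codon 9 ACU (Thr): third position 4-fold.
Codon 10 AGC (Ser): third position 2-fold.
Four-fold degenerate third positions: 2.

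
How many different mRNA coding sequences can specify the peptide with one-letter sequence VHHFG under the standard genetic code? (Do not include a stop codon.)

Val: 4 codons.
His: 2 codons.
His: 2 codons.
Phe: 2 codons.
Gly: 4 codons.
4 × 2 × 2 × 2 × 4 = 128.

128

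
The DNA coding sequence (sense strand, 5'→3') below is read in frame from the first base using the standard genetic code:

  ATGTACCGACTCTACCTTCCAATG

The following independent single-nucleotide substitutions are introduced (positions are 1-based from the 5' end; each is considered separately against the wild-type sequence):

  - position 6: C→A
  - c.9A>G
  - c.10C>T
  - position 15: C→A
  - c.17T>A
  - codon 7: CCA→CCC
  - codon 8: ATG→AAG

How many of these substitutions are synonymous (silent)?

2

Codon 2: TAC (Tyr) → TAA (Stop) — nonsense.
Codon 3: CGA (Arg) → CGG (Arg) — synonymous.
Codon 4: CTC (Leu) → TTC (Phe) — missense.
Codon 5: TAC (Tyr) → TAA (Stop) — nonsense.
Codon 6: CTT (Leu) → CAT (His) — missense.
Codon 7: CCA (Pro) → CCC (Pro) — synonymous.
Codon 8: ATG (Met) → AAG (Lys) — missense.
Synonymous: 2 of 7.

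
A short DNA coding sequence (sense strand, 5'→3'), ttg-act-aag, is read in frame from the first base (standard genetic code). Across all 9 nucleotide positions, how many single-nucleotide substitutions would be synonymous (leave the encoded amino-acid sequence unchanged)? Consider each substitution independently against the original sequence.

6

Codon 1 (TTG, Leu): 2 synonymous substitutions.
Codon 2 (ACT, Thr): 3 synonymous substitutions.
Codon 3 (AAG, Lys): 1 synonymous substitution.
Total: 2 + 3 + 1 = 6.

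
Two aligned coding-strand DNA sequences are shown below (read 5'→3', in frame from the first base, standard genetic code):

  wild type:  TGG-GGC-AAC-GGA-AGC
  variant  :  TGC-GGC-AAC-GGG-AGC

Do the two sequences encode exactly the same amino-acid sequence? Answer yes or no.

no

Codon 1: TGG Trp / TGC Cys — nonsynonymous.
Codon 2: GGC Gly / GGC Gly — identical.
Codon 3: AAC Asn / AAC Asn — identical.
Codon 4: GGA Gly / GGG Gly — synonymous.
Codon 5: AGC Ser / AGC Ser — identical.
Nonsynonymous differences: 1 → different protein.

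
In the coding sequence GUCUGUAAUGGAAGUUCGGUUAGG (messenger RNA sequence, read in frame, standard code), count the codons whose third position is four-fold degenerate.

4

Codon 1 GUC (Val): third position 4-fold.
Codon 2 UGU (Cys): third position 2-fold.
Codon 3 AAU (Asn): third position 2-fold.
Codon 4 GGA (Gly): third position 4-fold.
Codon 5 AGU (Ser): third position 2-fold.
Codon 6 UCG (Ser): third position 4-fold.
Codon 7 GUU (Val): third position 4-fold.
Codon 8 AGG (Arg): third position 2-fold.
Four-fold degenerate third positions: 4.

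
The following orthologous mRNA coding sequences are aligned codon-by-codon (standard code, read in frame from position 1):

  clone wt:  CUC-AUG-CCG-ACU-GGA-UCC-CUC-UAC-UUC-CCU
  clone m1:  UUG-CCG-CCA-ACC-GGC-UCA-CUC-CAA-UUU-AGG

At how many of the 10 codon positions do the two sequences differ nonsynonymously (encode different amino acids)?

3

Codon 1: CUC Leu / UUG Leu — synonymous.
Codon 2: AUG Met / CCG Pro — nonsynonymous.
Codon 3: CCG Pro / CCA Pro — synonymous.
Codon 4: ACU Thr / ACC Thr — synonymous.
Codon 5: GGA Gly / GGC Gly — synonymous.
Codon 6: UCC Ser / UCA Ser — synonymous.
Codon 7: CUC Leu / CUC Leu — identical.
Codon 8: UAC Tyr / CAA Gln — nonsynonymous.
Codon 9: UUC Phe / UUU Phe — synonymous.
Codon 10: CCU Pro / AGG Arg — nonsynonymous.
Nonsynonymous differences: 3.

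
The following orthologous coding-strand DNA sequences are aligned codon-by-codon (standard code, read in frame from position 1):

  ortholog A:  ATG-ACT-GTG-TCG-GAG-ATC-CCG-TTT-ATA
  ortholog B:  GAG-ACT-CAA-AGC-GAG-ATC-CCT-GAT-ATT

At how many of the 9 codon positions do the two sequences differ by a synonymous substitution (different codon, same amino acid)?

3

Codon 1: ATG Met / GAG Glu — nonsynonymous.
Codon 2: ACT Thr / ACT Thr — identical.
Codon 3: GTG Val / CAA Gln — nonsynonymous.
Codon 4: TCG Ser / AGC Ser — synonymous.
Codon 5: GAG Glu / GAG Glu — identical.
Codon 6: ATC Ile / ATC Ile — identical.
Codon 7: CCG Pro / CCT Pro — synonymous.
Codon 8: TTT Phe / GAT Asp — nonsynonymous.
Codon 9: ATA Ile / ATT Ile — synonymous.
Synonymous differences: 3.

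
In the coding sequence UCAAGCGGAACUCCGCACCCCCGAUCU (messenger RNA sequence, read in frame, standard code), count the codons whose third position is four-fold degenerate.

7

Codon 1 UCA (Ser): third position 4-fold.
Codon 2 AGC (Ser): third position 2-fold.
Codon 3 GGA (Gly): third position 4-fold.
Codon 4 ACU (Thr): third position 4-fold.
Codon 5 CCG (Pro): third position 4-fold.
Codon 6 CAC (His): third position 2-fold.
Codon 7 CCC (Pro): third position 4-fold.
Codon 8 CGA (Arg): third position 4-fold.
Codon 9 UCU (Ser): third position 4-fold.
Four-fold degenerate third positions: 7.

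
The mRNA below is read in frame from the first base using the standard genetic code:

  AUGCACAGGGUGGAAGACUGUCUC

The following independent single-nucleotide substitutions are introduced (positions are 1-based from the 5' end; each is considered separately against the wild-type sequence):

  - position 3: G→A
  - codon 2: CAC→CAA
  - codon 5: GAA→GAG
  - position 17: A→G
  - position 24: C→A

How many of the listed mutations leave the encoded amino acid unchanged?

2

Codon 1: AUG (Met) → AUA (Ile) — missense.
Codon 2: CAC (His) → CAA (Gln) — missense.
Codon 5: GAA (Glu) → GAG (Glu) — synonymous.
Codon 6: GAC (Asp) → GGC (Gly) — missense.
Codon 8: CUC (Leu) → CUA (Leu) — synonymous.
Synonymous: 2 of 5.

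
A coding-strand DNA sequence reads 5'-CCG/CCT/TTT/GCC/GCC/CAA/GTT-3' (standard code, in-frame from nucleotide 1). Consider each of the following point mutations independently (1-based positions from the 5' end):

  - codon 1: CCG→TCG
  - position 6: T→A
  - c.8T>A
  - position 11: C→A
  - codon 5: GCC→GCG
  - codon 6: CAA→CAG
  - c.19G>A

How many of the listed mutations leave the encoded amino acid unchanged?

Codon 1: CCG (Pro) → TCG (Ser) — missense.
Codon 2: CCT (Pro) → CCA (Pro) — synonymous.
Codon 3: TTT (Phe) → TAT (Tyr) — missense.
Codon 4: GCC (Ala) → GAC (Asp) — missense.
Codon 5: GCC (Ala) → GCG (Ala) — synonymous.
Codon 6: CAA (Gln) → CAG (Gln) — synonymous.
Codon 7: GTT (Val) → ATT (Ile) — missense.
Synonymous: 3 of 7.

3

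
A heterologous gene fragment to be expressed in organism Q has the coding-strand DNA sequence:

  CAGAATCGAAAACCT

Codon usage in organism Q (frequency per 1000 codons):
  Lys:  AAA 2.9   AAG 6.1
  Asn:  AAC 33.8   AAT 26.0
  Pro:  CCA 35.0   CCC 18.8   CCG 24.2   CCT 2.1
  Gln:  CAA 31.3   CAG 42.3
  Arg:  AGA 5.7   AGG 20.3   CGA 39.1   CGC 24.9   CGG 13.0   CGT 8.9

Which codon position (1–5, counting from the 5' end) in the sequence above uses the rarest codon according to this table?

Codon 1 CAG (Gln): 42.3 per 1000.
Codon 2 AAT (Asn): 26.0 per 1000.
Codon 3 CGA (Arg): 39.1 per 1000.
Codon 4 AAA (Lys): 2.9 per 1000.
Codon 5 CCT (Pro): 2.1 per 1000.
Lowest frequency is 2.1 at codon 5.

5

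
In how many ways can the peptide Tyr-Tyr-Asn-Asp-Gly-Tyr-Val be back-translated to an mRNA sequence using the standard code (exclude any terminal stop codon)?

Tyr: 2 codons.
Tyr: 2 codons.
Asn: 2 codons.
Asp: 2 codons.
Gly: 4 codons.
Tyr: 2 codons.
Val: 4 codons.
2 × 2 × 2 × 2 × 4 × 2 × 4 = 512.

512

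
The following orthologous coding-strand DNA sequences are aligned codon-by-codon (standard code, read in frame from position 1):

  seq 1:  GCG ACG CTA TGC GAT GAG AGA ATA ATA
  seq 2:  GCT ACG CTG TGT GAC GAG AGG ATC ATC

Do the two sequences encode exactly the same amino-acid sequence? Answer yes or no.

Codon 1: GCG Ala / GCT Ala — synonymous.
Codon 2: ACG Thr / ACG Thr — identical.
Codon 3: CTA Leu / CTG Leu — synonymous.
Codon 4: TGC Cys / TGT Cys — synonymous.
Codon 5: GAT Asp / GAC Asp — synonymous.
Codon 6: GAG Glu / GAG Glu — identical.
Codon 7: AGA Arg / AGG Arg — synonymous.
Codon 8: ATA Ile / ATC Ile — synonymous.
Codon 9: ATA Ile / ATC Ile — synonymous.
Nonsynonymous differences: 0 → same protein.

yes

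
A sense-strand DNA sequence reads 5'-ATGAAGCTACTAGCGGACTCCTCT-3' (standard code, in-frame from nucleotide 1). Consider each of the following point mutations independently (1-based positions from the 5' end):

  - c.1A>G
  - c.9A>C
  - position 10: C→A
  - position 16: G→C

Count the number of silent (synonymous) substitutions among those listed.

1

Codon 1: ATG (Met) → GTG (Val) — missense.
Codon 3: CTA (Leu) → CTC (Leu) — synonymous.
Codon 4: CTA (Leu) → ATA (Ile) — missense.
Codon 6: GAC (Asp) → CAC (His) — missense.
Synonymous: 1 of 4.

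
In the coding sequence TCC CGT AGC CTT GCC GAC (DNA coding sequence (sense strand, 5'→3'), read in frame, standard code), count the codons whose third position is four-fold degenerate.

4

Codon 1 TCC (Ser): third position 4-fold.
Codon 2 CGT (Arg): third position 4-fold.
Codon 3 AGC (Ser): third position 2-fold.
Codon 4 CTT (Leu): third position 4-fold.
Codon 5 GCC (Ala): third position 4-fold.
Codon 6 GAC (Asp): third position 2-fold.
Four-fold degenerate third positions: 4.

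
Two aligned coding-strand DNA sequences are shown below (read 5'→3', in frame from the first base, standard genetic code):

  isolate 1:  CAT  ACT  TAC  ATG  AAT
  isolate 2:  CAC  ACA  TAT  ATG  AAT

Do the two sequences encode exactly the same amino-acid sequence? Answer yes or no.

Codon 1: CAT His / CAC His — synonymous.
Codon 2: ACT Thr / ACA Thr — synonymous.
Codon 3: TAC Tyr / TAT Tyr — synonymous.
Codon 4: ATG Met / ATG Met — identical.
Codon 5: AAT Asn / AAT Asn — identical.
Nonsynonymous differences: 0 → same protein.

yes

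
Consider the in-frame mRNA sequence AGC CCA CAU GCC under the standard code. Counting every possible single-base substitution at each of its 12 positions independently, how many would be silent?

Codon 1 (AGC, Ser): 1 synonymous substitution.
Codon 2 (CCA, Pro): 3 synonymous substitutions.
Codon 3 (CAU, His): 1 synonymous substitution.
Codon 4 (GCC, Ala): 3 synonymous substitutions.
Total: 1 + 3 + 1 + 3 = 8.

8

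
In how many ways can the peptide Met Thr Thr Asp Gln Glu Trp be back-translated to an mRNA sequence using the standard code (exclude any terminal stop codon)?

Met: 1 codon.
Thr: 4 codons.
Thr: 4 codons.
Asp: 2 codons.
Gln: 2 codons.
Glu: 2 codons.
Trp: 1 codon.
1 × 4 × 4 × 2 × 2 × 2 × 1 = 128.

128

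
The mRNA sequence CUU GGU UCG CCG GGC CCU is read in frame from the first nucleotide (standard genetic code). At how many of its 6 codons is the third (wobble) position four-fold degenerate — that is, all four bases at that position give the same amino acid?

6

Codon 1 CUU (Leu): third position 4-fold.
Codon 2 GGU (Gly): third position 4-fold.
Codon 3 UCG (Ser): third position 4-fold.
Codon 4 CCG (Pro): third position 4-fold.
Codon 5 GGC (Gly): third position 4-fold.
Codon 6 CCU (Pro): third position 4-fold.
Four-fold degenerate third positions: 6.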